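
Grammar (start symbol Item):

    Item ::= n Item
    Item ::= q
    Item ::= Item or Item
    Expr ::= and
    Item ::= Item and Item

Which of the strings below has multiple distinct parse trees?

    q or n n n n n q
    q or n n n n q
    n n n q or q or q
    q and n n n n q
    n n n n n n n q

q or n n n n n q: 1 tree
q or n n n n q: 1 tree
n n n q or q or q: 14 trees
q and n n n n q: 1 tree
n n n n n n n q: 1 tree

n n n q or q or q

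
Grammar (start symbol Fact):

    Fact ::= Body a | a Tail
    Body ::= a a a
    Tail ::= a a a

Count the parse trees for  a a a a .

Parse trees for a a a a:
  [Fact [Body a a a] a]
  [Fact a [Tail a a a]]

2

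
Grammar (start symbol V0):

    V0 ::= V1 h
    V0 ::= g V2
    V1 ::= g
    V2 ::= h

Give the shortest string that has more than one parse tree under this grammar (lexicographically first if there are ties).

g h

length 2: g h has 2 parse trees

Two derivations of g h:
  V0 ⇒ V1 h ⇒ g h
  V0 ⇒ g V2 ⇒ g h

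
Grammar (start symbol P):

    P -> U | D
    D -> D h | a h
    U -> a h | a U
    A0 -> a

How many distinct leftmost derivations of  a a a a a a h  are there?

Parse trees for a a a a a a h:
  [P [U a [U a [U a [U a [U a [U a h]]]]]]]

1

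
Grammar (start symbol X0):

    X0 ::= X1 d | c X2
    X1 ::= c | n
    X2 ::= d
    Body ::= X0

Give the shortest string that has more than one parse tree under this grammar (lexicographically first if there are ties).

c d

length 2: c d has 2 parse trees

Two derivations of c d:
  X0 ⇒ X1 d ⇒ c d
  X0 ⇒ c X2 ⇒ c d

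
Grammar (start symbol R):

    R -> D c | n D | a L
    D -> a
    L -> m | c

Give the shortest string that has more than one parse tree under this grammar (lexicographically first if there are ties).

length 2: a c has 2 parse trees

Two derivations of a c:
  R ⇒ D c ⇒ a c
  R ⇒ a L ⇒ a c

a c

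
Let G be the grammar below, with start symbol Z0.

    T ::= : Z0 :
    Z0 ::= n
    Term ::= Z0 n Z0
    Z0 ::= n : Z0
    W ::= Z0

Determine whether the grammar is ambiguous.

Only Z0 is reachable from Z0; ignoring the rest: The reachable grammar is A → atom sep A | atom. Each atom is followed by either the separator (recurse) or end-of-string (stop) — no choice point.

Unambiguous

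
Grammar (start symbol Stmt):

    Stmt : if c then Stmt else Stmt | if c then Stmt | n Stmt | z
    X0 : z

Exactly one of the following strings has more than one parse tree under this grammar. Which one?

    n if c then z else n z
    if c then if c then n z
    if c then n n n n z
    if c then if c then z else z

if c then if c then z else z

n if c then z else n z: 1 tree
if c then if c then n z: 1 tree
if c then n n n n z: 1 tree
if c then if c then z else z: 2 trees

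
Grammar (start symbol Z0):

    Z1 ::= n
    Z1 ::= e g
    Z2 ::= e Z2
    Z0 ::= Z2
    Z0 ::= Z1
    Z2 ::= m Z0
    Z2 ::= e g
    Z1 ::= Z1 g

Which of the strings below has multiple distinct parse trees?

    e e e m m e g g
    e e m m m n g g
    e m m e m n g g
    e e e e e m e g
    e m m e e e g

e e e m m e g g: 1 tree
e e m m m n g g: 1 tree
e m m e m n g g: 1 tree
e e e e e m e g: 2 trees
e m m e e e g: 1 tree

e e e e e m e g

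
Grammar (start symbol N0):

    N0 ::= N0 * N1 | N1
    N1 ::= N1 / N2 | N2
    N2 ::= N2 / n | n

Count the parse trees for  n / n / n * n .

4

Parse trees for n / n / n * n:
  [N0 [N0 [N1 [N1 [N2 n]] / [N2 [N2 n] / n]]] * [N1 [N2 n]]]
  [N0 [N0 [N1 [N1 [N1 [N2 n]] / [N2 n]] / [N2 n]]] * [N1 [N2 n]]]
  [N0 [N0 [N1 [N1 [N2 [N2 n] / n]] / [N2 n]]] * [N1 [N2 n]]]
  [N0 [N0 [N1 [N2 [N2 [N2 n] / n] / n]]] * [N1 [N2 n]]]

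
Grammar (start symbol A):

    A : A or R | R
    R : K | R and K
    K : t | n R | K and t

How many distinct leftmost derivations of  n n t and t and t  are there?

Parse trees for n n t and t and t (showing first 6 of 24):
  [A [R [K n [R [K n [R [K [K [K t] and t] and t]]]]]]]
  [A [R [K n [R [K n [R [R [K t]] and [K [K t] and t]]]]]]]
  [A [R [K n [R [K n [R [R [K [K t] and t]] and [K t]]]]]]]
  [A [R [K n [R [K n [R [R [R [K t]] and [K t]] and [K t]]]]]]]
  [A [R [K n [R [K [K n [R [K [K t] and t]]] and t]]]]]
  [A [R [K n [R [K [K n [R [R [K t]] and [K t]]] and t]]]]]

24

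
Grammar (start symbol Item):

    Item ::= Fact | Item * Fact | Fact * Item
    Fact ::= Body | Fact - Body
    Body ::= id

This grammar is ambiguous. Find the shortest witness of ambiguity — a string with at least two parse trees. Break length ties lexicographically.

length 1: no string has ≥2 trees
length 3: id * id has 2 parse trees

Two derivations of id * id:
  Item ⇒ Item * Fact ⇒ Fact * Fact ⇒ Body * Fact ⇒ id * Fact ⇒ id * Body ⇒ id * id
  Item ⇒ Fact * Item ⇒ Body * Item ⇒ id * Item ⇒ id * Fact ⇒ id * Body ⇒ id * id

id * id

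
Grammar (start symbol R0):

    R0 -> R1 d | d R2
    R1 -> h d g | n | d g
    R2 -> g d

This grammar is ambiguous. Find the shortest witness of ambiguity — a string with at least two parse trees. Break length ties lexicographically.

length 2: no string has ≥2 trees
length 3: d g d has 2 parse trees

Two derivations of d g d:
  R0 ⇒ R1 d ⇒ d g d
  R0 ⇒ d R2 ⇒ d g d

d g d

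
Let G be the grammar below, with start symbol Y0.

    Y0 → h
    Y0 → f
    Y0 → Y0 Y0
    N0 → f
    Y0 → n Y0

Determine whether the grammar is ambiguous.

Ambiguous

Witness: f f f

Derivation 1: Y0 ⇒ Y0 Y0 ⇒ f Y0 ⇒ f Y0 Y0 ⇒ f f Y0 ⇒ f f f
Derivation 2: Y0 ⇒ Y0 Y0 ⇒ Y0 Y0 Y0 ⇒ f Y0 Y0 ⇒ f f Y0 ⇒ f f f

Two distinct leftmost derivations for the same string.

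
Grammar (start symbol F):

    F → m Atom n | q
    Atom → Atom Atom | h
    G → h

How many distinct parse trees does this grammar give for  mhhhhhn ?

Parse trees for mhhhhhn (showing first 6 of 14):
  [F m [Atom [Atom h] [Atom [Atom h] [Atom [Atom h] [Atom [Atom h] [Atom h]]]]] n]
  [F m [Atom [Atom h] [Atom [Atom h] [Atom [Atom [Atom h] [Atom h]] [Atom h]]]] n]
  [F m [Atom [Atom h] [Atom [Atom [Atom h] [Atom h]] [Atom [Atom h] [Atom h]]]] n]
  [F m [Atom [Atom h] [Atom [Atom [Atom h] [Atom [Atom h] [Atom h]]] [Atom h]]] n]
  [F m [Atom [Atom h] [Atom [Atom [Atom [Atom h] [Atom h]] [Atom h]] [Atom h]]] n]
  [F m [Atom [Atom [Atom h] [Atom h]] [Atom [Atom h] [Atom [Atom h] [Atom h]]]] n]

14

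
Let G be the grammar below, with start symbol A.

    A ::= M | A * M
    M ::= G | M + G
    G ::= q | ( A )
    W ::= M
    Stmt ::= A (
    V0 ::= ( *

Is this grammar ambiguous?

Only A, M, G are reachable from A; ignoring the rest: The grammar is stratified — A handles '*' (left-recursive), M handles '+', G atoms. Each operator has a fixed associativity and precedence level, so every string has one parse.

Unambiguous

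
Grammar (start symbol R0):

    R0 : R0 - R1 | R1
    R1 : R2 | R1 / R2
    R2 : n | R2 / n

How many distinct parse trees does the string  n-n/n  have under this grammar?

2

Parse trees for n-n/n:
  [R0 [R0 [R1 [R2 n]]] - [R1 [R2 [R2 n] / n]]]
  [R0 [R0 [R1 [R2 n]]] - [R1 [R1 [R2 n]] / [R2 n]]]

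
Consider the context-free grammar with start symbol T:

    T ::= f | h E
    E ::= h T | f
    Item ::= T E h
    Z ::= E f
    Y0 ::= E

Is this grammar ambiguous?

(Item, Z, Y0 are unreachable from T, so their rules don't affect L(T).) Restricted to the reachable nonterminals, every rule has the form A → t or A → t B, and no two rules for the same A share a first terminal. The grammar encodes a DFA — one run per string.

Unambiguous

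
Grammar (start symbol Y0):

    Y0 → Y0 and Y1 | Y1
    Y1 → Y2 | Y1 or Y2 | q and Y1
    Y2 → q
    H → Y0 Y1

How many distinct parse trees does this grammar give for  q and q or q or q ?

Parse trees for q and q or q or q:
  [Y0 [Y0 [Y1 [Y2 q]]] and [Y1 [Y1 [Y1 [Y2 q]] or [Y2 q]] or [Y2 q]]]
  [Y0 [Y1 [Y1 [Y1 q and [Y1 [Y2 q]]] or [Y2 q]] or [Y2 q]]]
  [Y0 [Y1 [Y1 q and [Y1 [Y1 [Y2 q]] or [Y2 q]]] or [Y2 q]]]
  [Y0 [Y1 q and [Y1 [Y1 [Y1 [Y2 q]] or [Y2 q]] or [Y2 q]]]]

4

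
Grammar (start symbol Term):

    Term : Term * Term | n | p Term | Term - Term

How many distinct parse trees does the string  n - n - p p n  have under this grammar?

2

Parse trees for n - n - p p n:
  [Term [Term n] - [Term [Term n] - [Term p [Term p [Term n]]]]]
  [Term [Term [Term n] - [Term n]] - [Term p [Term p [Term n]]]]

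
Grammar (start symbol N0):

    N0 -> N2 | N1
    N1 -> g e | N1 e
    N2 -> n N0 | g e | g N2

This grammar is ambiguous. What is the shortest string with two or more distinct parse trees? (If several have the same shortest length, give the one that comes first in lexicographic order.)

g e

length 2: g e has 2 parse trees

Two derivations of g e:
  N0 ⇒ N2 ⇒ g e
  N0 ⇒ N1 ⇒ g e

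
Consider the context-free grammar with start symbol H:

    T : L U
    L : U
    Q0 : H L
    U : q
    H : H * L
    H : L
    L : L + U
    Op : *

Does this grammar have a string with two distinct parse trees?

Unambiguous

(Q0, Op, T are unreachable from H, so their rules don't affect L(H).) The grammar is stratified — H handles '*' (left-recursive), L handles '+', U atoms. Each operator has a fixed associativity and precedence level, so every string has one parse.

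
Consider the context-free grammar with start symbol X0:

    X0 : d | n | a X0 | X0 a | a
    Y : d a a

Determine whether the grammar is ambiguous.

Ambiguous

Witness: a a

Derivation 1: X0 ⇒ a X0 ⇒ a a
Derivation 2: X0 ⇒ X0 a ⇒ a a

Two distinct leftmost derivations for the same string.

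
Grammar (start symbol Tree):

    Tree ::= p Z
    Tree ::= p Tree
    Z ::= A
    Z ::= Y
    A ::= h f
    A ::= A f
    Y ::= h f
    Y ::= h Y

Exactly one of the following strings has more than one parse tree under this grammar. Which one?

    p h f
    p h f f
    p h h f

p h f

p h f: 2 trees
p h f f: 1 tree
p h h f: 1 tree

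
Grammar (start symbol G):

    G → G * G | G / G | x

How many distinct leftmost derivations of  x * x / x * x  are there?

5

Parse trees for x * x / x * x:
  [G [G x] * [G [G [G x] / [G x]] * [G x]]]
  [G [G x] * [G [G x] / [G [G x] * [G x]]]]
  [G [G [G x] * [G [G x] / [G x]]] * [G x]]
  [G [G [G [G x] * [G x]] / [G x]] * [G x]]
  [G [G [G x] * [G x]] / [G [G x] * [G x]]]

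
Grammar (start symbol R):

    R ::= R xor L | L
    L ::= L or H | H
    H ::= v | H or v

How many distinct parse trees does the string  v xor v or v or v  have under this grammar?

4

Parse trees for v xor v or v or v:
  [R [R [L [H v]]] xor [L [L [H v]] or [H [H v] or v]]]
  [R [R [L [H v]]] xor [L [L [L [H v]] or [H v]] or [H v]]]
  [R [R [L [H v]]] xor [L [L [H [H v] or v]] or [H v]]]
  [R [R [L [H v]]] xor [L [H [H [H v] or v] or v]]]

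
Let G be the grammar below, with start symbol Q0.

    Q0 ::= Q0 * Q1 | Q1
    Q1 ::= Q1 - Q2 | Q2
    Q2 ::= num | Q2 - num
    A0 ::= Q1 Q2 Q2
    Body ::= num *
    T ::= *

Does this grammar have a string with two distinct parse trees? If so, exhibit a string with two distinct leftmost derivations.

Witness: num - num

Derivation 1: Q0 ⇒ Q1 ⇒ Q1 - Q2 ⇒ Q2 - Q2 ⇒ num - Q2 ⇒ num - num
Derivation 2: Q0 ⇒ Q1 ⇒ Q2 ⇒ Q2 - num ⇒ num - num

Two distinct leftmost derivations for the same string.

Ambiguous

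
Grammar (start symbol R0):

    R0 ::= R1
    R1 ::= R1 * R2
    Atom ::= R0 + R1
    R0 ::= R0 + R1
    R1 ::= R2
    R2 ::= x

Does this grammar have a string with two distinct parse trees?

Unambiguous

Only R0, R1, R2 are reachable from R0; ignoring the rest: This is a standard precedence ladder (R0 over R1 over R2), with each level left-recursive on its own operator ('+' at R0, '*' at R1). That structure is LR(1), hence unambiguous.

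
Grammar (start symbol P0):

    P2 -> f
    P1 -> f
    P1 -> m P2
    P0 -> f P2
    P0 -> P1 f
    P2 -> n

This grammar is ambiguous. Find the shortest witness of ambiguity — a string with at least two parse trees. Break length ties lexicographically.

f f

length 2: f f has 2 parse trees

Two derivations of f f:
  P0 ⇒ f P2 ⇒ f f
  P0 ⇒ P1 f ⇒ f f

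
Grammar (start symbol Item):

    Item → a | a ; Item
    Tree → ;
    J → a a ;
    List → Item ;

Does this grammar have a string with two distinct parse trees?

(Tree, J, List are unreachable from Item, so their rules don't affect L(Item).) Right-recursive list with a separator: after each atom, whether the separator follows determines the rule. One parse per string.

Unambiguous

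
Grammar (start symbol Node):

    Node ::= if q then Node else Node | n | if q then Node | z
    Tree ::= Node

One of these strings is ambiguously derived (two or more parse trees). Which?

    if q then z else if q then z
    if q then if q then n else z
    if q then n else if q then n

if q then z else if q then z: 1 tree
if q then if q then n else z: 2 trees
if q then n else if q then n: 1 tree

if q then if q then n else z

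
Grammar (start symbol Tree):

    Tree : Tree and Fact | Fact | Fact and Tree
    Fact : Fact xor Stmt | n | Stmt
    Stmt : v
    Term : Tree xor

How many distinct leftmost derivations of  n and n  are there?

Parse trees for n and n:
  [Tree [Tree [Fact n]] and [Fact n]]
  [Tree [Fact n] and [Tree [Fact n]]]

2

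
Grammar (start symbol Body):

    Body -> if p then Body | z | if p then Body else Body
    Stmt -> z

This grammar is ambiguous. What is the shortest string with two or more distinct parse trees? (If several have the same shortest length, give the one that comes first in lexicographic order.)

length 1: no string has ≥2 trees
length 4: no string has ≥2 trees
length 6: no string has ≥2 trees
length 7: no string has ≥2 trees
length 9: if p then if p then z else z has 2 parse trees

Two derivations of if p then if p then z else z:
  Body ⇒ if p then Body ⇒ if p then if p then Body else Body ⇒ if p then if p then z else Body ⇒ if p then if p then z else z
  Body ⇒ if p then Body else Body ⇒ if p then if p then Body else Body ⇒ if p then if p then z else Body ⇒ if p then if p then z else z

if p then if p then z else z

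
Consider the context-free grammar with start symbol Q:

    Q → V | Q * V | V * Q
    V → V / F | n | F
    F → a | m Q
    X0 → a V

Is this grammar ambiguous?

Ambiguous

Witness: a * a

Derivation 1: Q ⇒ Q * V ⇒ V * V ⇒ F * V ⇒ a * V ⇒ a * F ⇒ a * a
Derivation 2: Q ⇒ V * Q ⇒ F * Q ⇒ a * Q ⇒ a * V ⇒ a * F ⇒ a * a

Two distinct leftmost derivations for the same string.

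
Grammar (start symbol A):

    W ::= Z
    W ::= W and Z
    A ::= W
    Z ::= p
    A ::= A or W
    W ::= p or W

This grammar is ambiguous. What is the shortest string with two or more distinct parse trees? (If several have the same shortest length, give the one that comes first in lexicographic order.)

length 1: no string has ≥2 trees
length 3: p or p has 2 parse trees

Two derivations of p or p:
  A ⇒ W ⇒ p or W ⇒ p or Z ⇒ p or p
  A ⇒ A or W ⇒ W or W ⇒ Z or W ⇒ p or W ⇒ p or Z ⇒ p or p

p or p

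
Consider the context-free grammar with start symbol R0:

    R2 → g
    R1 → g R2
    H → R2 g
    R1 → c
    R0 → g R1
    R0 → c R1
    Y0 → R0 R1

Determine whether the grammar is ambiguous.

(Y0, H are unreachable from R0, so their rules don't affect L(R0).) Each reachable nonterminal has at most one production per leading terminal, and all productions are right-linear; the derivation is determined token-by-token.

Unambiguous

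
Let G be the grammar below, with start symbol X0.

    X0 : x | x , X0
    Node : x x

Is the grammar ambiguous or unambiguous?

Unambiguous

Only X0 is reachable from X0; ignoring the rest: The reachable grammar is A → atom sep A | atom. Each atom is followed by either the separator (recurse) or end-of-string (stop) — no choice point.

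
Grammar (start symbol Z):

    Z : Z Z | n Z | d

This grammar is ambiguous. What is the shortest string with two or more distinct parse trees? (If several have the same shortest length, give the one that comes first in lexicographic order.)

d d d

length 1: no string has ≥2 trees
length 2: no string has ≥2 trees
length 3: d d d has 2 parse trees

Two derivations of d d d:
  Z ⇒ Z Z ⇒ Z Z Z ⇒ d Z Z ⇒ d d Z ⇒ d d d
  Z ⇒ Z Z ⇒ d Z ⇒ d Z Z ⇒ d d Z ⇒ d d d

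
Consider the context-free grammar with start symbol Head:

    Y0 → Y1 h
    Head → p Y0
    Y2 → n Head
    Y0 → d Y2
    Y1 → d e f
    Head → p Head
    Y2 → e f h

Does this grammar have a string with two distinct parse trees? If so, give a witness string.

Ambiguous

Witness: p d e f h

Derivation 1: Head ⇒ p Y0 ⇒ p Y1 h ⇒ p d e f h
Derivation 2: Head ⇒ p Y0 ⇒ p d Y2 ⇒ p d e f h

Two distinct leftmost derivations for the same string.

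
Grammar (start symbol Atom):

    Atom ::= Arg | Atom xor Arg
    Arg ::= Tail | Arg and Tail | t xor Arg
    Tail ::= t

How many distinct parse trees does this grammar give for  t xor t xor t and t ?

Parse trees for t xor t xor t and t:
  [Atom [Arg [Arg t xor [Arg t xor [Arg [Tail t]]]] and [Tail t]]]
  [Atom [Arg t xor [Arg [Arg t xor [Arg [Tail t]]] and [Tail t]]]]
  [Atom [Arg t xor [Arg t xor [Arg [Arg [Tail t]] and [Tail t]]]]]
  [Atom [Atom [Arg [Tail t]]] xor [Arg [Arg t xor [Arg [Tail t]]] and [Tail t]]]
  [Atom [Atom [Arg [Tail t]]] xor [Arg t xor [Arg [Arg [Tail t]] and [Tail t]]]]
  [Atom [Atom [Arg t xor [Arg [Tail t]]]] xor [Arg [Arg [Tail t]] and [Tail t]]]
  [Atom [Atom [Atom [Arg [Tail t]]] xor [Arg [Tail t]]] xor [Arg [Arg [Tail t]] and [Tail t]]]

7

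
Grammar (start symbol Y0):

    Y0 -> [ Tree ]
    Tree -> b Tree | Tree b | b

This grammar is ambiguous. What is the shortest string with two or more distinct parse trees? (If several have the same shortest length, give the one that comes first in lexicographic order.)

length 3: no string has ≥2 trees
length 4: [ b b ] has 2 parse trees

Two derivations of [ b b ]:
  Y0 ⇒ [ Tree ] ⇒ [ b Tree ] ⇒ [ b b ]
  Y0 ⇒ [ Tree ] ⇒ [ Tree b ] ⇒ [ b b ]

[ b b ]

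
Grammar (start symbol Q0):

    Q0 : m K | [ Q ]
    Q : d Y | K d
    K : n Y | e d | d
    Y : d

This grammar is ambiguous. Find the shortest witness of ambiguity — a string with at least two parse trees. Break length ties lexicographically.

[ d d ]

length 2: no string has ≥2 trees
length 3: no string has ≥2 trees
length 4: [ d d ] has 2 parse trees

Two derivations of [ d d ]:
  Q0 ⇒ [ Q ] ⇒ [ d Y ] ⇒ [ d d ]
  Q0 ⇒ [ Q ] ⇒ [ K d ] ⇒ [ d d ]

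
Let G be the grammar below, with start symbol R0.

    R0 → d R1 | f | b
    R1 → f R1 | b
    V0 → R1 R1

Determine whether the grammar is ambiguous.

Only R0, R1 are reachable from R0; ignoring the rest: Restricted to the reachable nonterminals, every rule has the form A → t or A → t B, and no two rules for the same A share a first terminal. The grammar encodes a DFA — one run per string.

Unambiguous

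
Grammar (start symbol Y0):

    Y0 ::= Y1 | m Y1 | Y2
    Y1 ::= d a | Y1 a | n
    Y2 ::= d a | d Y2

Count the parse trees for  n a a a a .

Parse trees for n a a a a:
  [Y0 [Y1 [Y1 [Y1 [Y1 [Y1 n] a] a] a] a]]

1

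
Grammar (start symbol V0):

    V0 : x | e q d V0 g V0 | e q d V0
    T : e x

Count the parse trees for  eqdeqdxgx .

2

Parse trees for eqdeqdxgx:
  [V0 e q d [V0 e q d [V0 x]] g [V0 x]]
  [V0 e q d [V0 e q d [V0 x] g [V0 x]]]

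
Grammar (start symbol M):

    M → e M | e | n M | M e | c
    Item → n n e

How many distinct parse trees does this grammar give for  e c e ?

2

Parse trees for e c e:
  [M e [M [M c] e]]
  [M [M e [M c]] e]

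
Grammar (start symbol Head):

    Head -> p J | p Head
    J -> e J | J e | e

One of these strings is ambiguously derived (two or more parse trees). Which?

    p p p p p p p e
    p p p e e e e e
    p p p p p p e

p p p p p p p e: 1 tree
p p p e e e e e: 16 trees
p p p p p p e: 1 tree

p p p e e e e e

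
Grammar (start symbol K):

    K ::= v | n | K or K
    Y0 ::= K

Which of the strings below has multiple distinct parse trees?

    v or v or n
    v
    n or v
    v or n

v or v or n: 2 trees
v: 1 tree
n or v: 1 tree
v or n: 1 tree

v or v or n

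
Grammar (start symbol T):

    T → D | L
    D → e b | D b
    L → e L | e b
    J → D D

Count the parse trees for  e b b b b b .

1

Parse trees for e b b b b b:
  [T [D [D [D [D [D e b] b] b] b] b]]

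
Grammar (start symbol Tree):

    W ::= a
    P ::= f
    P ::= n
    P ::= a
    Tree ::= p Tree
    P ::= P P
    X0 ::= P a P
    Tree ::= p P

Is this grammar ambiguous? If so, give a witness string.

Witness: p a a a

Derivation 1: Tree ⇒ p P ⇒ p P P ⇒ p a P ⇒ p a P P ⇒ p a a P ⇒ p a a a
Derivation 2: Tree ⇒ p P ⇒ p P P ⇒ p P P P ⇒ p a P P ⇒ p a a P ⇒ p a a a

Two distinct leftmost derivations for the same string.

Ambiguous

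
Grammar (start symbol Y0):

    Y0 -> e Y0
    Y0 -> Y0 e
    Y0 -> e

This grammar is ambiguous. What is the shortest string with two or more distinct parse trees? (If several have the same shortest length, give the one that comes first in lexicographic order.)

e e

length 1: no string has ≥2 trees
length 2: e e has 2 parse trees

Two derivations of e e:
  Y0 ⇒ e Y0 ⇒ e e
  Y0 ⇒ Y0 e ⇒ e e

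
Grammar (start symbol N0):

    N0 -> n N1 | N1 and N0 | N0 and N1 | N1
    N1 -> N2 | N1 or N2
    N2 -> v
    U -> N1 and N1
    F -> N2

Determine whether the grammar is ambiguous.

Ambiguous

Witness: v and v

Derivation 1: N0 ⇒ N1 and N0 ⇒ N2 and N0 ⇒ v and N0 ⇒ v and N1 ⇒ v and N2 ⇒ v and v
Derivation 2: N0 ⇒ N0 and N1 ⇒ N1 and N1 ⇒ N2 and N1 ⇒ v and N1 ⇒ v and N2 ⇒ v and v

Two distinct leftmost derivations for the same string.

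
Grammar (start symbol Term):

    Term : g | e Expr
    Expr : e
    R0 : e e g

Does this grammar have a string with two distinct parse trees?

(R0 is unreachable from Term, so its rules don't affect L(Term).) Restricted to the reachable nonterminals, every rule has the form A → t or A → t B, and no two rules for the same A share a first terminal. The grammar encodes a DFA — one run per string.

Unambiguous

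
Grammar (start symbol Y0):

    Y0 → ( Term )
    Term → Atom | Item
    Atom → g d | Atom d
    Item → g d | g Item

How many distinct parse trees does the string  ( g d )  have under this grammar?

2

Parse trees for ( g d ):
  [Y0 ( [Term [Atom g d]] )]
  [Y0 ( [Term [Item g d]] )]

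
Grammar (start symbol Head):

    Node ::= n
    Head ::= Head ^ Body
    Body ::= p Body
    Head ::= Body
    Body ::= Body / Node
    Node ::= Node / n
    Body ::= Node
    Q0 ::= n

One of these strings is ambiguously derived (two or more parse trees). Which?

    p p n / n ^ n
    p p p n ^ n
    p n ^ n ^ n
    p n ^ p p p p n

p p n / n ^ n

p p n / n ^ n: 4 trees
p p p n ^ n: 1 tree
p n ^ n ^ n: 1 tree
p n ^ p p p p n: 1 tree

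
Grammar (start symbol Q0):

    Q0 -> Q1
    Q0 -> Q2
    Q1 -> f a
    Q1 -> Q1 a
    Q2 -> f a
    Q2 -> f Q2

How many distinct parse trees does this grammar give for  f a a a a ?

Parse trees for f a a a a:
  [Q0 [Q1 [Q1 [Q1 [Q1 f a] a] a] a]]

1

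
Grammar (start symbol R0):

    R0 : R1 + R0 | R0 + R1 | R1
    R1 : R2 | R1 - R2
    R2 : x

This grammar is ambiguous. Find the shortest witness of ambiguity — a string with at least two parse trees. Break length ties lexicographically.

x + x

length 1: no string has ≥2 trees
length 3: x + x has 2 parse trees

Two derivations of x + x:
  R0 ⇒ R1 + R0 ⇒ R2 + R0 ⇒ x + R0 ⇒ x + R1 ⇒ x + R2 ⇒ x + x
  R0 ⇒ R0 + R1 ⇒ R1 + R1 ⇒ R2 + R1 ⇒ x + R1 ⇒ x + R2 ⇒ x + x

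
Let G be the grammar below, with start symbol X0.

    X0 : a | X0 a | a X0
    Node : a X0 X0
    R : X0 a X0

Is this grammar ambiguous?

Witness: a a

Derivation 1: X0 ⇒ X0 a ⇒ a a
Derivation 2: X0 ⇒ a X0 ⇒ a a

Two distinct leftmost derivations for the same string.

Ambiguous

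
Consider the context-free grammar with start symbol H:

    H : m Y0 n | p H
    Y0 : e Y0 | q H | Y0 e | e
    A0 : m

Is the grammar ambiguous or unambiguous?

Ambiguous

Witness: m e e n

Derivation 1: H ⇒ m Y0 n ⇒ m e Y0 n ⇒ m e e n
Derivation 2: H ⇒ m Y0 n ⇒ m Y0 e n ⇒ m e e n

Two distinct leftmost derivations for the same string.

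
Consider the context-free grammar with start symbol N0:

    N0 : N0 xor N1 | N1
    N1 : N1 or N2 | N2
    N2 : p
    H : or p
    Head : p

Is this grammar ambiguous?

Only N0, N1, N2 are reachable from N0; ignoring the rest: N0 → N0 xor N1 | N1  ;  N1 → N1 or N2 | N2  — a left-associative chain with N2 at the bottom. Each string factors uniquely by precedence.

Unambiguous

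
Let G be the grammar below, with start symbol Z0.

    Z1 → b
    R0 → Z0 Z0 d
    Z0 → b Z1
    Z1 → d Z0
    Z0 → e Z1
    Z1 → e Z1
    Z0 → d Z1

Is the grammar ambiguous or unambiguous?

Unambiguous

(R0 is unreachable from Z0, so its rules don't affect L(Z0).) Restricted to the reachable nonterminals, every rule has the form A → t or A → t B, and no two rules for the same A share a first terminal. The grammar encodes a DFA — one run per string.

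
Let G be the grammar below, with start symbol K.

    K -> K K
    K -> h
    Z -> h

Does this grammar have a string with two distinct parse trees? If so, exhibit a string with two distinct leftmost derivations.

Ambiguous

Witness: h h h

Derivation 1: K ⇒ K K ⇒ K K K ⇒ h K K ⇒ h h K ⇒ h h h
Derivation 2: K ⇒ K K ⇒ h K ⇒ h K K ⇒ h h K ⇒ h h h

Two distinct leftmost derivations for the same string.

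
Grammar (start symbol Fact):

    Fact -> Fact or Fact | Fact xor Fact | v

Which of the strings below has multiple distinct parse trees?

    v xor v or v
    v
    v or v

v xor v or v: 2 trees
v: 1 tree
v or v: 1 tree

v xor v or v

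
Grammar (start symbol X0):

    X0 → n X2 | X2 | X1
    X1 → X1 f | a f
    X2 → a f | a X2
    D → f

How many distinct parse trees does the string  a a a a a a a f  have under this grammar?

1

Parse trees for a a a a a a a f:
  [X0 [X2 a [X2 a [X2 a [X2 a [X2 a [X2 a [X2 a f]]]]]]]]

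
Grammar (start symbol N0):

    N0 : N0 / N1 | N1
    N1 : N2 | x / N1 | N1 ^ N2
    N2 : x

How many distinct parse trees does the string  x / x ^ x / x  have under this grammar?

3

Parse trees for x / x ^ x / x:
  [N0 [N0 [N0 [N1 [N2 x]]] / [N1 [N1 [N2 x]] ^ [N2 x]]] / [N1 [N2 x]]]
  [N0 [N0 [N1 x / [N1 [N1 [N2 x]] ^ [N2 x]]]] / [N1 [N2 x]]]
  [N0 [N0 [N1 [N1 x / [N1 [N2 x]]] ^ [N2 x]]] / [N1 [N2 x]]]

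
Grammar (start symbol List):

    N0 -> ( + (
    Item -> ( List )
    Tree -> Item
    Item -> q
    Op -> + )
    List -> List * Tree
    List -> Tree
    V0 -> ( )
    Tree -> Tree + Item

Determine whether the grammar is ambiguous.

(V0, N0, Op are unreachable from List, so their rules don't affect L(List).) The grammar is stratified — List handles '*' (left-recursive), Tree handles '+', Item atoms. Each operator has a fixed associativity and precedence level, so every string has one parse.

Unambiguous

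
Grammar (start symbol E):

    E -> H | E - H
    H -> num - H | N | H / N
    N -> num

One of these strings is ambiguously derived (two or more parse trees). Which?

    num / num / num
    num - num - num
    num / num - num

num - num - num

num / num / num: 1 tree
num - num - num: 4 trees
num / num - num: 1 tree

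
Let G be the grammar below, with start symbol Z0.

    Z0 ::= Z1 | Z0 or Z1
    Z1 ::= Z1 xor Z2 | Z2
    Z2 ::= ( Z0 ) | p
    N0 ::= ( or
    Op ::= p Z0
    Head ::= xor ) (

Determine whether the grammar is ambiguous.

Only Z0, Z1, Z2 are reachable from Z0; ignoring the rest: The grammar is stratified — Z0 handles 'or' (left-recursive), Z1 handles 'xor', Z2 atoms. Each operator has a fixed associativity and precedence level, so every string has one parse.

Unambiguous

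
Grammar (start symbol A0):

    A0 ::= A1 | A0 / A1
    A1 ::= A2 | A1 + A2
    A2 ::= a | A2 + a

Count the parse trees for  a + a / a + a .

Parse trees for a + a / a + a:
  [A0 [A0 [A1 [A2 [A2 a] + a]]] / [A1 [A2 [A2 a] + a]]]
  [A0 [A0 [A1 [A2 [A2 a] + a]]] / [A1 [A1 [A2 a]] + [A2 a]]]
  [A0 [A0 [A1 [A1 [A2 a]] + [A2 a]]] / [A1 [A2 [A2 a] + a]]]
  [A0 [A0 [A1 [A1 [A2 a]] + [A2 a]]] / [A1 [A1 [A2 a]] + [A2 a]]]

4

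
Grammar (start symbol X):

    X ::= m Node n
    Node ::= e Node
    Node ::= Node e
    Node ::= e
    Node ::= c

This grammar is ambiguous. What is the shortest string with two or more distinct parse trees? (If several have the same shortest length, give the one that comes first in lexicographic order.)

length 3: no string has ≥2 trees
length 4: m e e n has 2 parse trees

Two derivations of m e e n:
  X ⇒ m Node n ⇒ m e Node n ⇒ m e e n
  X ⇒ m Node n ⇒ m Node e n ⇒ m e e n

m e e n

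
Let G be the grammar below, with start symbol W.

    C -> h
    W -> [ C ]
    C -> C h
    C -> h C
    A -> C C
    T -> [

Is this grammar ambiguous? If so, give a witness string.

Witness: [ h h ]

Derivation 1: W ⇒ [ C ] ⇒ [ C h ] ⇒ [ h h ]
Derivation 2: W ⇒ [ C ] ⇒ [ h C ] ⇒ [ h h ]

Two distinct leftmost derivations for the same string.

Ambiguous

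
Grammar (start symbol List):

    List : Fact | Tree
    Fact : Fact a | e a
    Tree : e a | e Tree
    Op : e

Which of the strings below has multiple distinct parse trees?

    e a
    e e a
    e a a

e a

e a: 2 trees
e e a: 1 tree
e a a: 1 tree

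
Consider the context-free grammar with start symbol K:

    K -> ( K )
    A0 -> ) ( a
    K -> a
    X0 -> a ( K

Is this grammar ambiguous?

(A0, X0 are unreachable from K, so their rules don't affect L(K).) L(K) is { openⁿ atom closeⁿ : n ≥ 0 }. The bracket depth fixes n, and the derivation is forced at every step.

Unambiguous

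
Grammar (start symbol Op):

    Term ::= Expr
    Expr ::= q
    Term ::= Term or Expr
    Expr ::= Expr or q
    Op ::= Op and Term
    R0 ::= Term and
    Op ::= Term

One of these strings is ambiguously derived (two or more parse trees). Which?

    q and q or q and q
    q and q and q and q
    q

q and q or q and q: 2 trees
q and q and q and q: 1 tree
q: 1 tree

q and q or q and q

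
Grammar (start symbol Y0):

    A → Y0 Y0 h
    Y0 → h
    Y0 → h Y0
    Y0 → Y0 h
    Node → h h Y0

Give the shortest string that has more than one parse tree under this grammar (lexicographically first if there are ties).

h h

length 1: no string has ≥2 trees
length 2: h h has 2 parse trees

Two derivations of h h:
  Y0 ⇒ h Y0 ⇒ h h
  Y0 ⇒ Y0 h ⇒ h h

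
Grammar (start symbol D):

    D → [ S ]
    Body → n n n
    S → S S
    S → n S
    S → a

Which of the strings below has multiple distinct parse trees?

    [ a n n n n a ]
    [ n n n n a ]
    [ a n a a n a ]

[ a n a a n a ]

[ a n n n n a ]: 1 tree
[ n n n n a ]: 1 tree
[ a n a a n a ]: 9 trees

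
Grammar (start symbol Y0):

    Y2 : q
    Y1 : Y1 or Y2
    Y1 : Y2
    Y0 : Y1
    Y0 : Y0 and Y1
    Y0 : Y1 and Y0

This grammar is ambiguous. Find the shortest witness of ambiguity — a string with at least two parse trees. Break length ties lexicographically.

q and q

length 1: no string has ≥2 trees
length 3: q and q has 2 parse trees

Two derivations of q and q:
  Y0 ⇒ Y0 and Y1 ⇒ Y1 and Y1 ⇒ Y2 and Y1 ⇒ q and Y1 ⇒ q and Y2 ⇒ q and q
  Y0 ⇒ Y1 and Y0 ⇒ Y2 and Y0 ⇒ q and Y0 ⇒ q and Y1 ⇒ q and Y2 ⇒ q and q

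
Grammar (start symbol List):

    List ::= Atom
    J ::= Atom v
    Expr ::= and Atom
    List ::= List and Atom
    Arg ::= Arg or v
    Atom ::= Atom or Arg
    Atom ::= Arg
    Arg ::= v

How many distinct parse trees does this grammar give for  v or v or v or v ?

8

Parse trees for v or v or v or v:
  [List [Atom [Atom [Arg v]] or [Arg [Arg [Arg v] or v] or v]]]
  [List [Atom [Atom [Atom [Arg v]] or [Arg v]] or [Arg [Arg v] or v]]]
  [List [Atom [Atom [Arg [Arg v] or v]] or [Arg [Arg v] or v]]]
  [List [Atom [Atom [Atom [Arg v]] or [Arg [Arg v] or v]] or [Arg v]]]
  [List [Atom [Atom [Atom [Atom [Arg v]] or [Arg v]] or [Arg v]] or [Arg v]]]
  [List [Atom [Atom [Atom [Arg [Arg v] or v]] or [Arg v]] or [Arg v]]]
  [List [Atom [Atom [Arg [Arg [Arg v] or v] or v]] or [Arg v]]]
  [List [Atom [Arg [Arg [Arg [Arg v] or v] or v] or v]]]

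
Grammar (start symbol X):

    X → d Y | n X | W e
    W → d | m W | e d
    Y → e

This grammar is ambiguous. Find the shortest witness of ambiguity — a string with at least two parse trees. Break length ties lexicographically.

d e

length 2: d e has 2 parse trees

Two derivations of d e:
  X ⇒ d Y ⇒ d e
  X ⇒ W e ⇒ d e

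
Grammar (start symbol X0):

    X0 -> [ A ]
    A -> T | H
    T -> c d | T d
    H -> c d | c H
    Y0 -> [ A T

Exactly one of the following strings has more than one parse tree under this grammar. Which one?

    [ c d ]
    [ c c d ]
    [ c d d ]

[ c d ]: 2 trees
[ c c d ]: 1 tree
[ c d d ]: 1 tree

[ c d ]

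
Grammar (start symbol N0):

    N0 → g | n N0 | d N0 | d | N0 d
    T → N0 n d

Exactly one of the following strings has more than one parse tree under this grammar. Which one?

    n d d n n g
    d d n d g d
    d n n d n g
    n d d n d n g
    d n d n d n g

d d n d g d

n d d n n g: 1 tree
d d n d g d: 5 trees
d n n d n g: 1 tree
n d d n d n g: 1 tree
d n d n d n g: 1 tree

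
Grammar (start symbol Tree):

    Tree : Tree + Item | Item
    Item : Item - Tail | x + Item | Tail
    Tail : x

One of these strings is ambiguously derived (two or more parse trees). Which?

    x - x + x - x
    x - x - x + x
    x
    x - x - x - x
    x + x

x - x + x - x: 1 tree
x - x - x + x: 1 tree
x: 1 tree
x - x - x - x: 1 tree
x + x: 2 trees

x + x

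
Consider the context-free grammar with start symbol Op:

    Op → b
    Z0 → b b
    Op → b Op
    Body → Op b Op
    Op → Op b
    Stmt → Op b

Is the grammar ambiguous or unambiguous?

Ambiguous

Witness: b b

Derivation 1: Op ⇒ b Op ⇒ b b
Derivation 2: Op ⇒ Op b ⇒ b b

Two distinct leftmost derivations for the same string.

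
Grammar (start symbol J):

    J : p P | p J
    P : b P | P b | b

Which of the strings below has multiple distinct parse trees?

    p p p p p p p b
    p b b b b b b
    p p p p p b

p b b b b b b

p p p p p p p b: 1 tree
p b b b b b b: 32 trees
p p p p p b: 1 tree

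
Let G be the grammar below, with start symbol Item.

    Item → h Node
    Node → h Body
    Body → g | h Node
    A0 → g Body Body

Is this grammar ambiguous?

Unambiguous

Only Item, Node, Body are reachable from Item; ignoring the rest: Restricted to the reachable nonterminals, every rule has the form A → t or A → t B, and no two rules for the same A share a first terminal. The grammar encodes a DFA — one run per string.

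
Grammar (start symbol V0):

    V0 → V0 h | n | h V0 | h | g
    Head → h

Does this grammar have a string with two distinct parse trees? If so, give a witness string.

Witness: h h

Derivation 1: V0 ⇒ V0 h ⇒ h h
Derivation 2: V0 ⇒ h V0 ⇒ h h

Two distinct leftmost derivations for the same string.

Ambiguous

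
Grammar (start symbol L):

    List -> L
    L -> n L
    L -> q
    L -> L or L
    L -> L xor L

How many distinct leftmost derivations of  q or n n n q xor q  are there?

5

Parse trees for q or n n n q xor q:
  [L [L q] or [L n [L n [L n [L [L q] xor [L q]]]]]]
  [L [L q] or [L n [L n [L [L n [L q]] xor [L q]]]]]
  [L [L q] or [L n [L [L n [L n [L q]]] xor [L q]]]]
  [L [L q] or [L [L n [L n [L n [L q]]]] xor [L q]]]
  [L [L [L q] or [L n [L n [L n [L q]]]]] xor [L q]]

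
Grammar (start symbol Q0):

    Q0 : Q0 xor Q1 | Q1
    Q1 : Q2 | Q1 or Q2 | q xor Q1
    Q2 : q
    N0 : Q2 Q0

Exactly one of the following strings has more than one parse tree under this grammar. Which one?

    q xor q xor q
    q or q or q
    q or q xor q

q xor q xor q: 4 trees
q or q or q: 1 tree
q or q xor q: 1 tree

q xor q xor q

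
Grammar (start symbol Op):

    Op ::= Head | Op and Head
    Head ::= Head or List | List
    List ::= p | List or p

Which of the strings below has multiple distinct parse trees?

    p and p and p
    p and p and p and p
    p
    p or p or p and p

p or p or p and p

p and p and p: 1 tree
p and p and p and p: 1 tree
p: 1 tree
p or p or p and p: 4 trees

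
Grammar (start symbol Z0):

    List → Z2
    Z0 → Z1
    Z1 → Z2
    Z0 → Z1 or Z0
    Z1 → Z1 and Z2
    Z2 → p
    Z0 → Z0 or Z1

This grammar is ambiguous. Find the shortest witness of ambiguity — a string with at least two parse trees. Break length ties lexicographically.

p or p

length 1: no string has ≥2 trees
length 3: p or p has 2 parse trees

Two derivations of p or p:
  Z0 ⇒ Z1 or Z0 ⇒ Z2 or Z0 ⇒ p or Z0 ⇒ p or Z1 ⇒ p or Z2 ⇒ p or p
  Z0 ⇒ Z0 or Z1 ⇒ Z1 or Z1 ⇒ Z2 or Z1 ⇒ p or Z1 ⇒ p or Z2 ⇒ p or p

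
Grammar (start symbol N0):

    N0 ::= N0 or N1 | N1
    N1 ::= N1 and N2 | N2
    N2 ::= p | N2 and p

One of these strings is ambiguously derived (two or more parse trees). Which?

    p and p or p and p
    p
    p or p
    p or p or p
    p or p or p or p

p and p or p and p: 4 trees
p: 1 tree
p or p: 1 tree
p or p or p: 1 tree
p or p or p or p: 1 tree

p and p or p and p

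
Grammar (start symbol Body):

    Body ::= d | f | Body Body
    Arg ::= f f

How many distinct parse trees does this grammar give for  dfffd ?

Parse trees for dfffd (showing first 6 of 14):
  [Body [Body d] [Body [Body f] [Body [Body f] [Body [Body f] [Body d]]]]]
  [Body [Body d] [Body [Body f] [Body [Body [Body f] [Body f]] [Body d]]]]
  [Body [Body d] [Body [Body [Body f] [Body f]] [Body [Body f] [Body d]]]]
  [Body [Body d] [Body [Body [Body f] [Body [Body f] [Body f]]] [Body d]]]
  [Body [Body d] [Body [Body [Body [Body f] [Body f]] [Body f]] [Body d]]]
  [Body [Body [Body d] [Body f]] [Body [Body f] [Body [Body f] [Body d]]]]

14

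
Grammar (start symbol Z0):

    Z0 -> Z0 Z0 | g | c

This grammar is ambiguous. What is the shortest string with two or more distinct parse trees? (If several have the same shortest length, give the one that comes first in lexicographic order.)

c c c

length 1: no string has ≥2 trees
length 2: no string has ≥2 trees
length 3: c c c has 2 parse trees

Two derivations of c c c:
  Z0 ⇒ Z0 Z0 ⇒ Z0 Z0 Z0 ⇒ c Z0 Z0 ⇒ c c Z0 ⇒ c c c
  Z0 ⇒ Z0 Z0 ⇒ c Z0 ⇒ c Z0 Z0 ⇒ c c Z0 ⇒ c c c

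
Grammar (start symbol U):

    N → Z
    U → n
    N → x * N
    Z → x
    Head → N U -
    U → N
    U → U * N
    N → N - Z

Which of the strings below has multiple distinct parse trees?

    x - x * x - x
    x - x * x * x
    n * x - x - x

x - x * x * x

x - x * x - x: 1 tree
x - x * x * x: 2 trees
n * x - x - x: 1 tree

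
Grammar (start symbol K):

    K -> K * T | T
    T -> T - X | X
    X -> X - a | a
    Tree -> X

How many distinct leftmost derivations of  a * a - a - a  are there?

4

Parse trees for a * a - a - a:
  [K [K [T [X a]]] * [T [T [X a]] - [X [X a] - a]]]
  [K [K [T [X a]]] * [T [T [T [X a]] - [X a]] - [X a]]]
  [K [K [T [X a]]] * [T [T [X [X a] - a]] - [X a]]]
  [K [K [T [X a]]] * [T [X [X [X a] - a] - a]]]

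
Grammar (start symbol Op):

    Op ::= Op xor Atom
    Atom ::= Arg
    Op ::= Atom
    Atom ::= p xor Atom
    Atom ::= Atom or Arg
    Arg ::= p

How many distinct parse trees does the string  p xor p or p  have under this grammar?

3

Parse trees for p xor p or p:
  [Op [Op [Atom [Arg p]]] xor [Atom [Atom [Arg p]] or [Arg p]]]
  [Op [Atom p xor [Atom [Atom [Arg p]] or [Arg p]]]]
  [Op [Atom [Atom p xor [Atom [Arg p]]] or [Arg p]]]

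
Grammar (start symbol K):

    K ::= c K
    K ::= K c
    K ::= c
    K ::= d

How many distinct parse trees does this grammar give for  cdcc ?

Parse trees for cdcc:
  [K c [K [K [K d] c] c]]
  [K [K c [K [K d] c]] c]
  [K [K [K c [K d]] c] c]

3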